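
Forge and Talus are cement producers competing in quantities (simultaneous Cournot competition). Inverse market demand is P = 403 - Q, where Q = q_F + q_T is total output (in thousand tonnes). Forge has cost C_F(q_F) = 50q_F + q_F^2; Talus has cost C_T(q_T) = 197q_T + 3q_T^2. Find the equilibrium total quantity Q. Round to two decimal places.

99.65

Forge's profit: π_F = (403 - Q)q_F - (50q_F + q_F²). Setting ∂π_F/∂q_F = 0: 353 - 4q_F - (q_T) = 0.
Talus's first-order condition: 206 - 8q_T - (q_F) = 0.
Rearranging gives the reaction functions q_F = (353 - q_T)/4 and q_T = (206 - q_F)/8.
Substituting one into the other gives q_F = 84.4516 and q_T = 471/31.
Total output Q = 84.4516 + 471/31 = 99.6452.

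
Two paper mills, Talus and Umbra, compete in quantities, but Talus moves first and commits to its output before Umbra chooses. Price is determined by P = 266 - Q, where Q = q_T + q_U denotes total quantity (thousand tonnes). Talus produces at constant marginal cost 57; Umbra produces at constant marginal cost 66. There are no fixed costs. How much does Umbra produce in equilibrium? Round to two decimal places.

45.50

The follower Umbra best-responds to any q_T: π_U = (266 - Q)q_U - 66q_U.
Setting the follower's marginal profit to zero, 200 - q_T - 2q_U = 0, i.e. q_U = (200 - q_T)/2.
Talus substitutes q_U(q_T) into its own profit: π_T = q_T(266 - q_T - (200 - q_T)/2) - 57q_T = (166 - (1/2)q_T)q_T - 57q_T.
Leader FOC: 109 - q_T = 0, so q_T = 109.
Then q_U = (200 - 109)/2 = 91/2.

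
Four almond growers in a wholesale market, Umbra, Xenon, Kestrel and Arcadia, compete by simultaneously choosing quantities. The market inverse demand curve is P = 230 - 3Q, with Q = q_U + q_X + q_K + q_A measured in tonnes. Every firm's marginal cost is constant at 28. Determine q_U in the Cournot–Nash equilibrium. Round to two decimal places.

Each firm earns π_i = (230 - 3Q)q_i - 28q_i.
First-order condition (treating rivals' output as given): 202 - 6q_i - 3·Σ_{j≠i} q_j = 0.
By symmetry each firm produces the same amount; substituting Σ_{j≠i} q_j = 3q_i yields q_i = 202/15.

13.47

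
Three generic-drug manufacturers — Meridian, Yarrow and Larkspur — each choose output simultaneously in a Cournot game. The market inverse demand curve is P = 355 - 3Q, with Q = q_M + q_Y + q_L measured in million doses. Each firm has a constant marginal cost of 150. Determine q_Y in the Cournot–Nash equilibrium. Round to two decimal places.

A representative firm's profit is π_i = q_i(355 - 3Q) - 150q_i.
First-order condition (treating rivals' output as given): 205 - 6q_i - 3·Σ_{j≠i} q_j = 0.
By symmetry each firm produces the same amount; substituting Σ_{j≠i} q_j = 2q_i yields q_i = 205/12.

17.08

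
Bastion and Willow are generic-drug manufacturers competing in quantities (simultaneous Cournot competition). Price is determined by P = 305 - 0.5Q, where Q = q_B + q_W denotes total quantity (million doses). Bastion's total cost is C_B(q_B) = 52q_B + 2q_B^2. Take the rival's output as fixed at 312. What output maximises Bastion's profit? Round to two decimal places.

19.40

With the rival's output fixed at 312, Bastion's profit is π_B = (305 - (1/2)·312 - (1/2)q_B)q_B - (52q_B + 2q_B²) = (149 - (1/2)q_B)q_B - (52q_B + 2q_B²).
∂π_B/∂q_B = 97 - 5q_B = 0, so q_B = 97/5.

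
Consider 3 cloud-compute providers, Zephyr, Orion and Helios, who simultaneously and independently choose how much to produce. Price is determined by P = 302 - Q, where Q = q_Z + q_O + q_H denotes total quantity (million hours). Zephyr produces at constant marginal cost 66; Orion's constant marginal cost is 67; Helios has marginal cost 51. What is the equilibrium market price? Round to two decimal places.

Zephyr's profit: π_Z = (302 - Q)q_Z - (66q_Z). Setting ∂π_Z/∂q_Z = 0: 236 - 2q_Z - (q_O + q_H) = 0.
Orion's profit: π_O = (302 - Q)q_O - (67q_O). Setting ∂π_O/∂q_O = 0: 235 - 2q_O - (q_Z + q_H) = 0.
Helios's first-order condition: 251 - 2q_H - (q_Z + q_O) = 0.
Summing all 3 equations gives 722 − 4Q = 0, hence Q = 361/2.
Back-substituting: q_Z = (236 − 361/2) = 111/2, q_O = (235 − 361/2) = 109/2, q_H = (251 − 361/2) = 141/2.
Total output Q = 361/2, so price P = 302 - 361/2 = 243/2.

121.50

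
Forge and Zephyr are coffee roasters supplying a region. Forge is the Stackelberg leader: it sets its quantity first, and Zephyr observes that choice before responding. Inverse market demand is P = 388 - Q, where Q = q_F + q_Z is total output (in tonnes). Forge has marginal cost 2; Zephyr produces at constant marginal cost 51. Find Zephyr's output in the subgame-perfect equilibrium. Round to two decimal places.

Solve by backward induction. Given q_F, the follower Zephyr maximises π_Z = (388 - q_F - q_Z)q_Z - 51q_Z.
Follower FOC: 337 - q_F - 2q_Z = 0, so q_Z(q_F) = (337 - q_F)/2.
The leader anticipates this reaction. Substituting into P = 388 - Q gives P = 439/2 - (1/2)q_F, so π_F = (439/2 - (1/2)q_F)q_F - 2q_F.
Leader FOC: 435/2 - q_F = 0, so q_F = 435/2.
Then q_Z = (337 - 435/2)/2 = 239/4.

59.75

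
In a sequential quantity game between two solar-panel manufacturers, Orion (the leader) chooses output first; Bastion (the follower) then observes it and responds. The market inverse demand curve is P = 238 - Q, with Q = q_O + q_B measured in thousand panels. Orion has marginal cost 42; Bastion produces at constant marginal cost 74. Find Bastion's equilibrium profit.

The follower Bastion best-responds to any q_O: π_B = (238 - Q)q_B - 74q_B.
∂π_B/∂q_B = 164 - q_O - 2q_B = 0 gives the reaction function q_B = (164 - q_O)/2.
Orion substitutes q_B(q_O) into its own profit: π_O = q_O(238 - q_O - (164 - q_O)/2) - 42q_O = (156 - (1/2)q_O)q_O - 42q_O.
The leader's first-order condition 114 - q_O = 0 yields q_O = 114.
Then q_B = (164 - 114)/2 = 25.
Price P = 238 - 139 = 99.
Bastion's profit: (99 - 74)·25 = 625.

625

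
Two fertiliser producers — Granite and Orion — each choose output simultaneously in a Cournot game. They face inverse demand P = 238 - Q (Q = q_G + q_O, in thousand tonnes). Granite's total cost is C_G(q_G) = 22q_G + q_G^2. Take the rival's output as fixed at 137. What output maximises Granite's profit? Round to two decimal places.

With the rival's output fixed at 137, Granite's profit is π_G = (238 - 137 - q_G)q_G - (22q_G + q_G²) = (101 - q_G)q_G - (22q_G + q_G²).
∂π_G/∂q_G = 79 - 4q_G = 0, so q_G = 79/4.

19.75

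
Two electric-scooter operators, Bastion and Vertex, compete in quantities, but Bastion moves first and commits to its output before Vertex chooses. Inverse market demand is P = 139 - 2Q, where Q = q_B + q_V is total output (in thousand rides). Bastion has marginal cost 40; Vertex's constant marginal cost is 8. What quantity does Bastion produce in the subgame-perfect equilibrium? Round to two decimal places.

16.75

Solve by backward induction. Given q_B, the follower Vertex maximises π_V = (139 - 2q_B - 2q_V)q_V - 8q_V.
Follower FOC: 131 - 2q_B - 4q_V = 0, so q_V(q_B) = (131 - 2q_B)/4.
Bastion substitutes q_V(q_B) into its own profit: π_B = q_B(139 - 2q_B - (131 - 2q_B)/2) - 40q_B = (147/2 - q_B)q_B - 40q_B.
Maximising: ∂π_B/∂q_B = 67/2 - 2q_B = 0, giving q_B = 67/4.
Then q_V = (131 - 2·(67/4))/4 = 195/8.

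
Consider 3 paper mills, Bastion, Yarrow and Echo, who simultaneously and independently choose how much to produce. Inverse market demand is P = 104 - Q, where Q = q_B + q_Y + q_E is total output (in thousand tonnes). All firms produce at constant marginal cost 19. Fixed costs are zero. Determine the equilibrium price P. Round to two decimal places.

40.25

A representative firm's profit is π_i = q_i(104 - Q) - 19q_i.
First-order condition (treating rivals' output as given): 85 - 2q_i - Σ_{j≠i} q_j = 0.
With identical firms every q_j equals q_i, so Σ_{j≠i} q_j = 2q_i and 85 = 4q_i, giving q_i = 85/4.
Total output Q = 255/4, so price P = 104 - 255/4 = 161/4.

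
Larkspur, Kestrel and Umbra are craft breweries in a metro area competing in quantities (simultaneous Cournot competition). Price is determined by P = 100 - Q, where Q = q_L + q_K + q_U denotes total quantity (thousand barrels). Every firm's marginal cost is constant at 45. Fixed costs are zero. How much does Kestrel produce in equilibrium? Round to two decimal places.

13.75

A representative firm's profit is π_i = q_i(100 - Q) - 45q_i.
First-order condition (treating rivals' output as given): 55 - 2q_i - Σ_{j≠i} q_j = 0.
With identical firms every q_j equals q_i, so Σ_{j≠i} q_j = 2q_i and 55 = 4q_i, giving q_i = 55/4.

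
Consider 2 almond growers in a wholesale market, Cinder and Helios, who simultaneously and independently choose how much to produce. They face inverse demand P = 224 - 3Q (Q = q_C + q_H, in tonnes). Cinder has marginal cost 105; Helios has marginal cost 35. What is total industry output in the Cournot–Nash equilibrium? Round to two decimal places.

34.22

Cinder's profit: π_C = (224 - 3Q)q_C - (105q_C). Setting ∂π_C/∂q_C = 0: 119 - 6q_C - 3(q_H) = 0.
Helios's first-order condition: 189 - 6q_H - 3(q_C) = 0.
So q_C = (119 - 3q_H)/6 and q_H = (189 - 3q_C)/6.
Substituting one into the other gives q_C = 49/9 and q_H = 259/9.
Total output Q = 49/9 + 259/9 = 308/9.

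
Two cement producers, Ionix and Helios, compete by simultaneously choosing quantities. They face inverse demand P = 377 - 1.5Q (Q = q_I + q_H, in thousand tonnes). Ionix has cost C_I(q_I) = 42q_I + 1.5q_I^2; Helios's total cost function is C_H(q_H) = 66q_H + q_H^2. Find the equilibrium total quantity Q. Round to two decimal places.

Ionix's profit: π_I = (377 - 1.5Q)q_I - (42q_I + (3/2)q_I²). Setting ∂π_I/∂q_I = 0: 335 - 6q_I - (3/2)(q_H) = 0.
Helios's profit: π_H = (377 - 1.5Q)q_H - (66q_H + q_H²). Setting ∂π_H/∂q_H = 0: 311 - 5q_H - (3/2)(q_I) = 0.
Best responses: q_I = (335 - (3/2)q_H)/6, q_H = (311 - (3/2)q_I)/5.
Solving the pair: q_I = 43.5495, q_H = 1818/37.
Total output Q = 43.5495 + 1818/37 = 92.6847.

92.68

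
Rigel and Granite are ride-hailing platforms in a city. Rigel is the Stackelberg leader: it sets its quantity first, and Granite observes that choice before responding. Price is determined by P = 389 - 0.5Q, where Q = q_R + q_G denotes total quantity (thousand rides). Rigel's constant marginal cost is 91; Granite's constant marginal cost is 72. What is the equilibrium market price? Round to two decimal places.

The follower Granite best-responds to any q_R: π_G = (389 - 0.5Q)q_G - 72q_G.
Setting the follower's marginal profit to zero, 317 - (1/2)q_R - q_G = 0, i.e. q_G = (317 - (1/2)q_R).
The leader anticipates this reaction. Substituting into P = 389 - 0.5Q gives P = 461/2 - (1/4)q_R, so π_R = (461/2 - (1/4)q_R)q_R - 91q_R.
The leader's first-order condition 279/2 - (1/2)q_R = 0 yields q_R = 279.
Then q_G = (317 - (1/2)·279) = 355/2.
Total output Q = 913/2, so price P = 389 - (1/2)·(913/2) = 643/4.

160.75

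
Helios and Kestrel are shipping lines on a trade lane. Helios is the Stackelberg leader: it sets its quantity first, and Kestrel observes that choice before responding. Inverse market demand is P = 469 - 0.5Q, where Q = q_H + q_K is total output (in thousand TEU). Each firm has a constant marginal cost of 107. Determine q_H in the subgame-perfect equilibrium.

362

Solve by backward induction. Given q_H, the follower Kestrel maximises π_K = (469 - (1/2)q_H - (1/2)q_K)q_K - 107q_K.
Setting the follower's marginal profit to zero, 362 - (1/2)q_H - q_K = 0, i.e. q_K = (362 - (1/2)q_H).
The leader anticipates this reaction. Substituting into P = 469 - 0.5Q gives P = 288 - (1/4)q_H, so π_H = (288 - (1/4)q_H)q_H - 107q_H.
Maximising: ∂π_H/∂q_H = 181 - (1/2)q_H = 0, giving q_H = 362.
Then q_K = (362 - (1/2)·362) = 181.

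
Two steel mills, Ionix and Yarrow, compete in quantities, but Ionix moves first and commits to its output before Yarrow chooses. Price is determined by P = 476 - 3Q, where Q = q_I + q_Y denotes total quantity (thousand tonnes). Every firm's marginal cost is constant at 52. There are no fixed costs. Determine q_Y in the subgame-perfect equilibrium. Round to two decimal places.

The follower Yarrow best-responds to any q_I: π_Y = (476 - 3Q)q_Y - 52q_Y.
∂π_Y/∂q_Y = 424 - 3q_I - 6q_Y = 0 gives the reaction function q_Y = (424 - 3q_I)/6.
Ionix substitutes q_Y(q_I) into its own profit: π_I = q_I(476 - 3q_I - (424 - 3q_I)/2) - 52q_I = (264 - (3/2)q_I)q_I - 52q_I.
Leader FOC: 212 - 3q_I = 0, so q_I = 212/3.
Then q_Y = (424 - 3·(212/3))/6 = 106/3.

35.33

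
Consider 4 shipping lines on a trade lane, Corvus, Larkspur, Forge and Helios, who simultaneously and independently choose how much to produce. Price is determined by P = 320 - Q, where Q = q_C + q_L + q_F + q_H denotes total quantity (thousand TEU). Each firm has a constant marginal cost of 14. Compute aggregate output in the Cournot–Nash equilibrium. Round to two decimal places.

244.80

A representative firm's profit is π_i = q_i(320 - Q) - 14q_i.
First-order condition (treating rivals' output as given): 306 - 2q_i - Σ_{j≠i} q_j = 0.
By symmetry each firm produces the same amount; substituting Σ_{j≠i} q_j = 3q_i yields q_i = 306/5.
Total output Q = 306/5 + 306/5 + 306/5 + 306/5 = 1224/5.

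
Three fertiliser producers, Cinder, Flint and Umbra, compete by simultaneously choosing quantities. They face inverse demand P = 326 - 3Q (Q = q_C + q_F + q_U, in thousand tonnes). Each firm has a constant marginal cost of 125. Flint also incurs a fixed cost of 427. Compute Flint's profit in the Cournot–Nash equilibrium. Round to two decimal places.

A representative firm's profit is π_i = q_i(326 - 3Q) - 125q_i.
First-order condition (treating rivals' output as given): 201 - 6q_i - 3·Σ_{j≠i} q_j = 0.
By symmetry each firm produces the same amount; substituting Σ_{j≠i} q_j = 2q_i yields q_i = 201/12 = 67/4.
Price P = 326 - 3·(201/4) = 701/4.
Flint's profit: (701/4 - 125)·(67/4) - 427 = 414.6875.

414.69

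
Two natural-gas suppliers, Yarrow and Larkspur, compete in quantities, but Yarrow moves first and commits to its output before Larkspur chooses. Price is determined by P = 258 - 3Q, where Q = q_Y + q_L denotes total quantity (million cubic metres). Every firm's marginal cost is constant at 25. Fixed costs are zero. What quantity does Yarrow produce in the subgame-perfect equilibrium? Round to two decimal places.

The follower Larkspur best-responds to any q_Y: π_L = (258 - 3Q)q_L - 25q_L.
Setting the follower's marginal profit to zero, 233 - 3q_Y - 6q_L = 0, i.e. q_L = (233 - 3q_Y)/6.
The leader anticipates this reaction. Substituting into P = 258 - 3Q gives P = 283/2 - (3/2)q_Y, so π_Y = (283/2 - (3/2)q_Y)q_Y - 25q_Y.
Leader FOC: 233/2 - 3q_Y = 0, so q_Y = 233/6.
Then q_L = (233 - 3·(233/6))/6 = 233/12.

38.83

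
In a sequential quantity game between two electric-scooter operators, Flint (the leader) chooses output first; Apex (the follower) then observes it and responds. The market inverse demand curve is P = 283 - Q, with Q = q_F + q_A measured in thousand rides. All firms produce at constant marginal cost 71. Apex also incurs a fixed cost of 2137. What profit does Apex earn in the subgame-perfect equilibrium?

672

The follower Apex best-responds to any q_F: π_A = (283 - Q)q_A - 71q_A.
Setting the follower's marginal profit to zero, 212 - q_F - 2q_A = 0, i.e. q_A = (212 - q_F)/2.
The leader anticipates this reaction. Substituting into P = 283 - Q gives P = 177 - (1/2)q_F, so π_F = (177 - (1/2)q_F)q_F - 71q_F.
Leader FOC: 106 - q_F = 0, so q_F = 106.
Then q_A = (212 - 106)/2 = 53.
Price P = 283 - 159 = 124.
Apex's profit: (124 - 71)·53 - 2137 = 672.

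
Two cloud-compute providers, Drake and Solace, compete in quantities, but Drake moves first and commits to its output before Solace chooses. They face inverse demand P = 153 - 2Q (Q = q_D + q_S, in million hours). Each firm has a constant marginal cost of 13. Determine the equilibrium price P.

The follower Solace best-responds to any q_D: π_S = (153 - 2Q)q_S - 13q_S.
Follower FOC: 140 - 2q_D - 4q_S = 0, so q_S(q_D) = (140 - 2q_D)/4.
The leader anticipates this reaction. Substituting into P = 153 - 2Q gives P = 83 - q_D, so π_D = (83 - q_D)q_D - 13q_D.
Maximising: ∂π_D/∂q_D = 70 - 2q_D = 0, giving q_D = 35.
Then q_S = (140 - 2·35)/4 = 35/2.
Total output Q = 105/2, so price P = 153 - 2·(105/2) = 48.

48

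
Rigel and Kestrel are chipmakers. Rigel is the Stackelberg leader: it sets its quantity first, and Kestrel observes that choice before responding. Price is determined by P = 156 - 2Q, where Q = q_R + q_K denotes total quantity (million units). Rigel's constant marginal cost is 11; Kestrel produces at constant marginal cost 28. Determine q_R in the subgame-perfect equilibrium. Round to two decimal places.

Solve by backward induction. Given q_R, the follower Kestrel maximises π_K = (156 - 2q_R - 2q_K)q_K - 28q_K.
Setting the follower's marginal profit to zero, 128 - 2q_R - 4q_K = 0, i.e. q_K = (128 - 2q_R)/4.
Rigel substitutes q_K(q_R) into its own profit: π_R = q_R(156 - 2q_R - (128 - 2q_R)/2) - 11q_R = (92 - q_R)q_R - 11q_R.
The leader's first-order condition 81 - 2q_R = 0 yields q_R = 81/2.
Then q_K = (128 - 2·(81/2))/4 = 47/4.

40.50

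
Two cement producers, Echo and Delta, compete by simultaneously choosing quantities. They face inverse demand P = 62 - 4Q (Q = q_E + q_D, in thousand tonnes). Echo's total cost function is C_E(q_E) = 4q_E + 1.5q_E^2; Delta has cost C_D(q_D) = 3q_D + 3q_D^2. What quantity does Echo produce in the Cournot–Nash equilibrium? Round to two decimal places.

Echo's profit: π_E = (62 - 4Q)q_E - (4q_E + (3/2)q_E²). Setting ∂π_E/∂q_E = 0: 58 - 11q_E - 4(q_D) = 0.
Delta's first-order condition: 59 - 14q_D - 4(q_E) = 0.
Best responses: q_E = (58 - 4q_D)/11, q_D = (59 - 4q_E)/14.
Solving the pair: q_E = 96/23, q_D = 139/46.

4.17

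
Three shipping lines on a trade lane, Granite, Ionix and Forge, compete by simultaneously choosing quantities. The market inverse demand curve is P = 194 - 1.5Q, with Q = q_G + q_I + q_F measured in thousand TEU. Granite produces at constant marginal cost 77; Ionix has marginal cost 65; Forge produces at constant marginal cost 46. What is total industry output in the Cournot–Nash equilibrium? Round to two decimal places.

65.67

Granite's profit: π_G = (194 - 1.5Q)q_G - (77q_G). Setting ∂π_G/∂q_G = 0: 117 - 3q_G - (3/2)(q_I + q_F) = 0.
Ionix's first-order condition: 129 - 3q_I - (3/2)(q_G + q_F) = 0.
Forge's first-order condition: 148 - 3q_F - (3/2)(q_G + q_I) = 0.
Summing all 3 equations gives 394 − 6Q = 0, hence Q = 197/3.
Back-substituting: q_G = (117 − 197/2)/(3/2) = 37/3, q_I = (129 − 197/2)/(3/2) = 61/3, q_F = (148 − 197/2)/(3/2) = 33.
Total output Q = 37/3 + 61/3 + 33 = 197/3.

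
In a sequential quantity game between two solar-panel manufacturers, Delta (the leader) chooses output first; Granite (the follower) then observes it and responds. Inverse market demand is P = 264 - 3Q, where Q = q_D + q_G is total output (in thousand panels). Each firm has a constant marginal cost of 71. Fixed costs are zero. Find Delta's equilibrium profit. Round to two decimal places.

Solve by backward induction. Given q_D, the follower Granite maximises π_G = (264 - 3q_D - 3q_G)q_G - 71q_G.
Follower FOC: 193 - 3q_D - 6q_G = 0, so q_G(q_D) = (193 - 3q_D)/6.
The leader anticipates this reaction. Substituting into P = 264 - 3Q gives P = 335/2 - (3/2)q_D, so π_D = (335/2 - (3/2)q_D)q_D - 71q_D.
Maximising: ∂π_D/∂q_D = 193/2 - 3q_D = 0, giving q_D = 193/6.
Then q_G = (193 - 3·(193/6))/6 = 193/12.
Price P = 264 - 3·(193/4) = 477/4.
Delta's profit: (477/4 - 71)·(193/6) = 1552.0417.

1552.04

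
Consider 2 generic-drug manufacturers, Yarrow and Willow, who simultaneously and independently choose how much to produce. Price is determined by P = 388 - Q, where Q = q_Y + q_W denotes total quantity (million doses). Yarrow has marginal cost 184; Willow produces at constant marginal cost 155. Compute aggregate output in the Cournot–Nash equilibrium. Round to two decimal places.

145.67

Yarrow's profit: π_Y = (388 - Q)q_Y - (184q_Y). Setting ∂π_Y/∂q_Y = 0: 204 - 2q_Y - (q_W) = 0.
Willow's profit: π_W = (388 - Q)q_W - (155q_W). Setting ∂π_W/∂q_W = 0: 233 - 2q_W - (q_Y) = 0.
Best responses: q_Y = (204 - q_W)/2, q_W = (233 - q_Y)/2.
Solving the pair: q_Y = 175/3, q_W = 262/3.
Total output Q = 175/3 + 262/3 = 437/3.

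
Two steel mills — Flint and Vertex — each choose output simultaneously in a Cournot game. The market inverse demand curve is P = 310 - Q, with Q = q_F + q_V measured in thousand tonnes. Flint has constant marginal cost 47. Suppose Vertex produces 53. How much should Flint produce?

105

With the rival's output fixed at 53, Flint's profit is π_F = (310 - 53 - q_F)q_F - (47q_F) = (257 - q_F)q_F - (47q_F).
∂π_F/∂q_F = 210 - 2q_F = 0, so q_F = 105.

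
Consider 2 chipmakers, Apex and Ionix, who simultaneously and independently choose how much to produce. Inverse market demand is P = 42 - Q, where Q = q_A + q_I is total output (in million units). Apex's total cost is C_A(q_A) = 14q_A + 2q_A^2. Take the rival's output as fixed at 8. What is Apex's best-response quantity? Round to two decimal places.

3.33

With the rival's output fixed at 8, Apex's profit is π_A = (42 - 8 - q_A)q_A - (14q_A + 2q_A²) = (34 - q_A)q_A - (14q_A + 2q_A²).
∂π_A/∂q_A = 20 - 6q_A = 0, so q_A = 10/3.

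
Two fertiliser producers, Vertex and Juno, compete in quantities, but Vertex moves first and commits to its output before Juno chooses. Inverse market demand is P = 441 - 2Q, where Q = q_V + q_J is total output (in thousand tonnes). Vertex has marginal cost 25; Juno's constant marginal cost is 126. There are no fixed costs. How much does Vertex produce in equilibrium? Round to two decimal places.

129.25

Solve by backward induction. Given q_V, the follower Juno maximises π_J = (441 - 2q_V - 2q_J)q_J - 126q_J.
Follower FOC: 315 - 2q_V - 4q_J = 0, so q_J(q_V) = (315 - 2q_V)/4.
Vertex substitutes q_J(q_V) into its own profit: π_V = q_V(441 - 2q_V - (315 - 2q_V)/2) - 25q_V = (567/2 - q_V)q_V - 25q_V.
Maximising: ∂π_V/∂q_V = 517/2 - 2q_V = 0, giving q_V = 517/4.
Then q_J = (315 - 2·(517/4))/4 = 113/8.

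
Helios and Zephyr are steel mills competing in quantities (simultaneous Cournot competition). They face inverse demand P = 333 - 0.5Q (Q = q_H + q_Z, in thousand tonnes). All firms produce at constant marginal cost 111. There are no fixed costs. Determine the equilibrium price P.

185

Each firm earns π_i = (333 - 0.5Q)q_i - 111q_i.
First-order condition (treating rivals' output as given): 222 - q_i - (1/2)q_j = 0.
With identical firms every q_j equals q_i, so q_j = q_i and 222 = (3/2)q_i, giving q_i = 148.
Total output Q = 296, so price P = 333 - (1/2)·296 = 185.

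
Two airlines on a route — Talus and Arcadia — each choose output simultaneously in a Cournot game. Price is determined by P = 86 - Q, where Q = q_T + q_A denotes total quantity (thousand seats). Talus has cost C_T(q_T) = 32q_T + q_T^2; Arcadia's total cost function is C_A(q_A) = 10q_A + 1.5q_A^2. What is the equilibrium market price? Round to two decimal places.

62.63

Talus's profit: π_T = (86 - Q)q_T - (32q_T + q_T²). Setting ∂π_T/∂q_T = 0: 54 - 4q_T - (q_A) = 0.
Arcadia's profit: π_A = (86 - Q)q_A - (10q_A + (3/2)q_A²). Setting ∂π_A/∂q_A = 0: 76 - 5q_A - (q_T) = 0.
Best responses: q_T = (54 - q_A)/4, q_A = (76 - q_T)/5.
Substituting one into the other gives q_T = 194/19 and q_A = 250/19.
Total output Q = 444/19, so price P = 86 - 444/19 = 1190/19.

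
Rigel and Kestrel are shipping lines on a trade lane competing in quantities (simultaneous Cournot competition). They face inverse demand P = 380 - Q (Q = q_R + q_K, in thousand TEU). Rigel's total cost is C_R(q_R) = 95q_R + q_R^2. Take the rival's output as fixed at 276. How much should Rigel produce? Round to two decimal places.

With the rival's output fixed at 276, Rigel's profit is π_R = (380 - 276 - q_R)q_R - (95q_R + q_R²) = (104 - q_R)q_R - (95q_R + q_R²).
∂π_R/∂q_R = 9 - 4q_R = 0, so q_R = 9/4.

2.25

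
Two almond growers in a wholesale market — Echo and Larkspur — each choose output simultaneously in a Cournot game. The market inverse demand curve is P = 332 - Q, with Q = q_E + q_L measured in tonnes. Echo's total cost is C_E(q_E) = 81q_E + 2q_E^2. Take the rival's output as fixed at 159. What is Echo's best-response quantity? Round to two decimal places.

With the rival's output fixed at 159, Echo's profit is π_E = (332 - 159 - q_E)q_E - (81q_E + 2q_E²) = (173 - q_E)q_E - (81q_E + 2q_E²).
∂π_E/∂q_E = 92 - 6q_E = 0, so q_E = 46/3.

15.33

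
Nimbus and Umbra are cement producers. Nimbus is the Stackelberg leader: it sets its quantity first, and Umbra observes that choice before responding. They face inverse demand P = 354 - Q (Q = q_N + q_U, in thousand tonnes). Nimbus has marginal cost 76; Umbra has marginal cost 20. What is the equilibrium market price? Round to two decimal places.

The follower Umbra best-responds to any q_N: π_U = (354 - Q)q_U - 20q_U.
Setting the follower's marginal profit to zero, 334 - q_N - 2q_U = 0, i.e. q_U = (334 - q_N)/2.
The leader anticipates this reaction. Substituting into P = 354 - Q gives P = 187 - (1/2)q_N, so π_N = (187 - (1/2)q_N)q_N - 76q_N.
The leader's first-order condition 111 - q_N = 0 yields q_N = 111.
Then q_U = (334 - 111)/2 = 223/2.
Total output Q = 445/2, so price P = 354 - 445/2 = 263/2.

131.50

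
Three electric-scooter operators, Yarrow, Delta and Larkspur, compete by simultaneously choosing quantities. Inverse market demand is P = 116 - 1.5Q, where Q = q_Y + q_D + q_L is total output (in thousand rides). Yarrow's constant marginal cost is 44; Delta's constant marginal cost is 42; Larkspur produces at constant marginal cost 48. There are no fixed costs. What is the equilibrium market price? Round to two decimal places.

62.50

Yarrow's profit: π_Y = (116 - 1.5Q)q_Y - (44q_Y). Setting ∂π_Y/∂q_Y = 0: 72 - 3q_Y - (3/2)(q_D + q_L) = 0.
Delta's profit: π_D = (116 - 1.5Q)q_D - (42q_D). Setting ∂π_D/∂q_D = 0: 74 - 3q_D - (3/2)(q_Y + q_L) = 0.
Larkspur's profit: π_L = (116 - 1.5Q)q_L - (48q_L). Setting ∂π_L/∂q_L = 0: 68 - 3q_L - (3/2)(q_Y + q_D) = 0.
Adding the 3 conditions: 214 − 3Q − 3Q = 0, i.e. Q = 107/3.
Back-substituting: q_Y = (72 − 107/2)/(3/2) = 37/3, q_D = (74 − 107/2)/(3/2) = 41/3, q_L = (68 − 107/2)/(3/2) = 29/3.
Total output Q = 107/3, so price P = 116 - (3/2)·(107/3) = 125/2.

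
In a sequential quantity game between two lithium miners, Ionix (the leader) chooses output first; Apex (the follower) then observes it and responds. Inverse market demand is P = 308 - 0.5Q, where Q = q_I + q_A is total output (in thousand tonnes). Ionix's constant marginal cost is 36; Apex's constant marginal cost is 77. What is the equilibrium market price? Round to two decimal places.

The follower Apex best-responds to any q_I: π_A = (308 - 0.5Q)q_A - 77q_A.
Follower FOC: 231 - (1/2)q_I - q_A = 0, so q_A(q_I) = (231 - (1/2)q_I).
Ionix substitutes q_A(q_I) into its own profit: π_I = q_I(308 - (1/2)q_I - (231 - (1/2)q_I)/2) - 36q_I = (385/2 - (1/4)q_I)q_I - 36q_I.
Maximising: ∂π_I/∂q_I = 313/2 - (1/2)q_I = 0, giving q_I = 313.
Then q_A = (231 - (1/2)·313) = 149/2.
Total output Q = 775/2, so price P = 308 - (1/2)·(775/2) = 457/4.

114.25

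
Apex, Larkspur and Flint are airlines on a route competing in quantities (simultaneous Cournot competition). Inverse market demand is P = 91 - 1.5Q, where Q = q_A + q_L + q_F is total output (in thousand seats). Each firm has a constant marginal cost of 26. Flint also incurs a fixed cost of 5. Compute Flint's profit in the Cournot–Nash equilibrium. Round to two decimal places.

171.04

A representative firm's profit is π_i = q_i(91 - 1.5Q) - 26q_i.
Setting ∂π_i/∂q_i = 0 with rivals' quantities fixed: 65 - 3q_i - (3/2)·Σ_{j≠i} q_j = 0.
With identical firms every q_j equals q_i, so Σ_{j≠i} q_j = 2q_i and 65 = 6q_i, giving q_i = 65/6.
Price P = 91 - (3/2)·(65/2) = 169/4.
Flint's profit: (169/4 - 26)·(65/6) - 5 = 171.0417.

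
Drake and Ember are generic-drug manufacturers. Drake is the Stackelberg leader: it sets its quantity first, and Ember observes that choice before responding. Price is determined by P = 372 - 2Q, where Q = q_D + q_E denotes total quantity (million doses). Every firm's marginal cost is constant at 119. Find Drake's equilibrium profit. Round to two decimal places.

The follower Ember best-responds to any q_D: π_E = (372 - 2Q)q_E - 119q_E.
Follower FOC: 253 - 2q_D - 4q_E = 0, so q_E(q_D) = (253 - 2q_D)/4.
Drake substitutes q_E(q_D) into its own profit: π_D = q_D(372 - 2q_D - (253 - 2q_D)/2) - 119q_D = (491/2 - q_D)q_D - 119q_D.
Leader FOC: 253/2 - 2q_D = 0, so q_D = 253/4.
Then q_E = (253 - 2·(253/4))/4 = 253/8.
Price P = 372 - 2·(759/8) = 729/4.
Drake's profit: (729/4 - 119)·(253/4) = 4000.5625.

4000.56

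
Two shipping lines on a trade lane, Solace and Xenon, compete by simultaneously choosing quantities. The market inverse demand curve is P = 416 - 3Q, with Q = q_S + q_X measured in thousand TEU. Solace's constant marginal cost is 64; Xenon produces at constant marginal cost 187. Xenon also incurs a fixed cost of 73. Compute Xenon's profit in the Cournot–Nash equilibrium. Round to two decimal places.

343.15

Solace's profit: π_S = (416 - 3Q)q_S - (64q_S). Setting ∂π_S/∂q_S = 0: 352 - 6q_S - 3(q_X) = 0.
Xenon's first-order condition: 229 - 6q_X - 3(q_S) = 0.
Best responses: q_S = (352 - 3q_X)/6, q_X = (229 - 3q_S)/6.
Substituting one into the other gives q_S = 475/9 and q_X = 106/9.
Price P = 416 - 3·(581/9) = 667/3.
Xenon's profit: (667/3 - 187)·(106/9) - 73 = 343.1481.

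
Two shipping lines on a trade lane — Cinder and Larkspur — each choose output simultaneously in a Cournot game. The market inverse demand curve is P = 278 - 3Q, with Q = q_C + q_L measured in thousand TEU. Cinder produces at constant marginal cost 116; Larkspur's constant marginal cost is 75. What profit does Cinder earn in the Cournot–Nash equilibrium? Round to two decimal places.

542.26

Cinder's profit: π_C = (278 - 3Q)q_C - (116q_C). Setting ∂π_C/∂q_C = 0: 162 - 6q_C - 3(q_L) = 0.
Larkspur's profit: π_L = (278 - 3Q)q_L - (75q_L). Setting ∂π_L/∂q_L = 0: 203 - 6q_L - 3(q_C) = 0.
Best responses: q_C = (162 - 3q_L)/6, q_L = (203 - 3q_C)/6.
Substituting one into the other gives q_C = 121/9 and q_L = 244/9.
Price P = 278 - 3·(365/9) = 469/3.
Cinder's profit: (469/3 - 116)·(121/9) = 542.2593.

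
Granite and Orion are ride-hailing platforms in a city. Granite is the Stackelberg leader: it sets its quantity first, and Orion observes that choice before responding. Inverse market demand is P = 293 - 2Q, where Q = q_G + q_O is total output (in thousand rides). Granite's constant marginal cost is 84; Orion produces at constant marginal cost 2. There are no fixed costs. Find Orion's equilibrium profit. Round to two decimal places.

6469.53

The follower Orion best-responds to any q_G: π_O = (293 - 2Q)q_O - 2q_O.
Follower FOC: 291 - 2q_G - 4q_O = 0, so q_O(q_G) = (291 - 2q_G)/4.
The leader anticipates this reaction. Substituting into P = 293 - 2Q gives P = 295/2 - q_G, so π_G = (295/2 - q_G)q_G - 84q_G.
Maximising: ∂π_G/∂q_G = 127/2 - 2q_G = 0, giving q_G = 127/4.
Then q_O = (291 - 2·(127/4))/4 = 455/8.
Price P = 293 - 2·(709/8) = 463/4.
Orion's profit: (463/4 - 2)·(455/8) = 6469.5313.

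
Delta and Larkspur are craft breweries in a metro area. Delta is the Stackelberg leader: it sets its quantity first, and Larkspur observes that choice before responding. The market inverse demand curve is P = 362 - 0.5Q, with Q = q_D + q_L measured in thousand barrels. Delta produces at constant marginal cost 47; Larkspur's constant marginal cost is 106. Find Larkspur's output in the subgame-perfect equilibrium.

69

The follower Larkspur best-responds to any q_D: π_L = (362 - 0.5Q)q_L - 106q_L.
Follower FOC: 256 - (1/2)q_D - q_L = 0, so q_L(q_D) = (256 - (1/2)q_D).
The leader anticipates this reaction. Substituting into P = 362 - 0.5Q gives P = 234 - (1/4)q_D, so π_D = (234 - (1/4)q_D)q_D - 47q_D.
Maximising: ∂π_D/∂q_D = 187 - (1/2)q_D = 0, giving q_D = 374.
Then q_L = (256 - (1/2)·374) = 69.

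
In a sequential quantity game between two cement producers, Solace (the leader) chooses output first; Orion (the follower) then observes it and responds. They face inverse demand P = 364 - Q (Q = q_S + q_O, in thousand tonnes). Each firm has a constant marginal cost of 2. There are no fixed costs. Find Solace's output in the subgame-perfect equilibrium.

The follower Orion best-responds to any q_S: π_O = (364 - Q)q_O - 2q_O.
Follower FOC: 362 - q_S - 2q_O = 0, so q_O(q_S) = (362 - q_S)/2.
The leader anticipates this reaction. Substituting into P = 364 - Q gives P = 183 - (1/2)q_S, so π_S = (183 - (1/2)q_S)q_S - 2q_S.
Maximising: ∂π_S/∂q_S = 181 - q_S = 0, giving q_S = 181.
Then q_O = (362 - 181)/2 = 181/2.

181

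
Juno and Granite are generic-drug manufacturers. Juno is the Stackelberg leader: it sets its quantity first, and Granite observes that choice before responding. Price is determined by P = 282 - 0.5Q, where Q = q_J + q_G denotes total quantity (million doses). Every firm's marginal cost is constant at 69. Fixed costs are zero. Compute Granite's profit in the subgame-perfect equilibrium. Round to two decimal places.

Solve by backward induction. Given q_J, the follower Granite maximises π_G = (282 - (1/2)q_J - (1/2)q_G)q_G - 69q_G.
Follower FOC: 213 - (1/2)q_J - q_G = 0, so q_G(q_J) = (213 - (1/2)q_J).
Juno substitutes q_G(q_J) into its own profit: π_J = q_J(282 - (1/2)q_J - (213 - (1/2)q_J)/2) - 69q_J = (351/2 - (1/4)q_J)q_J - 69q_J.
Leader FOC: 213/2 - (1/2)q_J = 0, so q_J = 213.
Then q_G = (213 - (1/2)·213) = 213/2.
Price P = 282 - (1/2)·(639/2) = 489/4.
Granite's profit: (489/4 - 69)·(213/2) = 5671.1250.

5671.13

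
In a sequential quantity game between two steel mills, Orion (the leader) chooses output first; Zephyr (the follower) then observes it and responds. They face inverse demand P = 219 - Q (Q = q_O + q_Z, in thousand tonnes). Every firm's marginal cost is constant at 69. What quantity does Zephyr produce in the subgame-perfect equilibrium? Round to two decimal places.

The follower Zephyr best-responds to any q_O: π_Z = (219 - Q)q_Z - 69q_Z.
Follower FOC: 150 - q_O - 2q_Z = 0, so q_Z(q_O) = (150 - q_O)/2.
The leader anticipates this reaction. Substituting into P = 219 - Q gives P = 144 - (1/2)q_O, so π_O = (144 - (1/2)q_O)q_O - 69q_O.
The leader's first-order condition 75 - q_O = 0 yields q_O = 75.
Then q_Z = (150 - 75)/2 = 75/2.

37.50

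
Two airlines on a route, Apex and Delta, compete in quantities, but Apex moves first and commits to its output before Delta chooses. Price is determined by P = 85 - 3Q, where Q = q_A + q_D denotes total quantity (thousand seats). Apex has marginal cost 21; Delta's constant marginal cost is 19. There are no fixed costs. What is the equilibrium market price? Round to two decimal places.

36.50

Solve by backward induction. Given q_A, the follower Delta maximises π_D = (85 - 3q_A - 3q_D)q_D - 19q_D.
∂π_D/∂q_D = 66 - 3q_A - 6q_D = 0 gives the reaction function q_D = (66 - 3q_A)/6.
The leader anticipates this reaction. Substituting into P = 85 - 3Q gives P = 52 - (3/2)q_A, so π_A = (52 - (3/2)q_A)q_A - 21q_A.
Maximising: ∂π_A/∂q_A = 31 - 3q_A = 0, giving q_A = 31/3.
Then q_D = (66 - 3·(31/3))/6 = 35/6.
Total output Q = 97/6, so price P = 85 - 3·(97/6) = 73/2.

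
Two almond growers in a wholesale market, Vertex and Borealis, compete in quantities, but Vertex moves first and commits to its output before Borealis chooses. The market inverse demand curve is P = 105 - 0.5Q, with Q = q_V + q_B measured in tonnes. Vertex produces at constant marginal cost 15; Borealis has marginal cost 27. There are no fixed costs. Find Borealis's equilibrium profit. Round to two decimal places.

364.50

Solve by backward induction. Given q_V, the follower Borealis maximises π_B = (105 - (1/2)q_V - (1/2)q_B)q_B - 27q_B.
Setting the follower's marginal profit to zero, 78 - (1/2)q_V - q_B = 0, i.e. q_B = (78 - (1/2)q_V).
Vertex substitutes q_B(q_V) into its own profit: π_V = q_V(105 - (1/2)q_V - (78 - (1/2)q_V)/2) - 15q_V = (66 - (1/4)q_V)q_V - 15q_V.
Maximising: ∂π_V/∂q_V = 51 - (1/2)q_V = 0, giving q_V = 102.
Then q_B = (78 - (1/2)·102) = 27.
Price P = 105 - (1/2)·129 = 81/2.
Borealis's profit: (81/2 - 27)·27 = 729/2.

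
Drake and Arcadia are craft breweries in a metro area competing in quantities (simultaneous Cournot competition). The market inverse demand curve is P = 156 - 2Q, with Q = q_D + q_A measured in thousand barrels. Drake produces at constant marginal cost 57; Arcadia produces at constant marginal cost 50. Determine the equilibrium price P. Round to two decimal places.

87.67

Drake's profit: π_D = (156 - 2Q)q_D - (57q_D). Setting ∂π_D/∂q_D = 0: 99 - 4q_D - 2(q_A) = 0.
Arcadia's first-order condition: 106 - 4q_A - 2(q_D) = 0.
Rearranging gives the reaction functions q_D = (99 - 2q_A)/4 and q_A = (106 - 2q_D)/4.
Solving the pair: q_D = 46/3, q_A = 113/6.
Total output Q = 205/6, so price P = 156 - 2·(205/6) = 263/3.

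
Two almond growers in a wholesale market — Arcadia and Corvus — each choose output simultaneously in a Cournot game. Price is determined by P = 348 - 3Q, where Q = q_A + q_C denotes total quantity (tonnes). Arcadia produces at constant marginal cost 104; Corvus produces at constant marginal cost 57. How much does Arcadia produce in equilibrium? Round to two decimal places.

Arcadia's profit: π_A = (348 - 3Q)q_A - (104q_A). Setting ∂π_A/∂q_A = 0: 244 - 6q_A - 3(q_C) = 0.
Corvus's profit: π_C = (348 - 3Q)q_C - (57q_C). Setting ∂π_C/∂q_C = 0: 291 - 6q_C - 3(q_A) = 0.
So q_A = (244 - 3q_C)/6 and q_C = (291 - 3q_A)/6.
Substituting one into the other gives q_A = 197/9 and q_C = 338/9.

21.89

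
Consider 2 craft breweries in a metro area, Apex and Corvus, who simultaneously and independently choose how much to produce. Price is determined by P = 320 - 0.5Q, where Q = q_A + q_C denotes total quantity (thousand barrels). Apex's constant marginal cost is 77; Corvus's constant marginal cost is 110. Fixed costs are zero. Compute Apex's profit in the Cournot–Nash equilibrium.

16928

Apex's profit: π_A = (320 - 0.5Q)q_A - (77q_A). Setting ∂π_A/∂q_A = 0: 243 - q_A - (1/2)(q_C) = 0.
Corvus's profit: π_C = (320 - 0.5Q)q_C - (110q_C). Setting ∂π_C/∂q_C = 0: 210 - q_C - (1/2)(q_A) = 0.
Rearranging gives the reaction functions q_A = (243 - (1/2)q_C) and q_C = (210 - (1/2)q_A).
Solving the pair: q_A = 184, q_C = 118.
Price P = 320 - (1/2)·302 = 169.
Apex's profit: (169 - 77)·184 = 16928.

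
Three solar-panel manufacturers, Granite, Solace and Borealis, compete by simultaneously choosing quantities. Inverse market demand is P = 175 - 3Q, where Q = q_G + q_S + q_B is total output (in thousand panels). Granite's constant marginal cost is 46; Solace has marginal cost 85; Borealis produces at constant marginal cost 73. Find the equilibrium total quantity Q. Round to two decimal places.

Granite's profit: π_G = (175 - 3Q)q_G - (46q_G). Setting ∂π_G/∂q_G = 0: 129 - 6q_G - 3(q_S + q_B) = 0.
Solace's profit: π_S = (175 - 3Q)q_S - (85q_S). Setting ∂π_S/∂q_S = 0: 90 - 6q_S - 3(q_G + q_B) = 0.
Borealis's first-order condition: 102 - 6q_B - 3(q_G + q_S) = 0.
Adding the 3 first-order conditions: 321 − 12Q = 0, so Q = 107/4.
Back-substituting: q_G = (129 − 321/4)/3 = 65/4, q_S = (90 − 321/4)/3 = 13/4, q_B = (102 − 321/4)/3 = 29/4.
Total output Q = 65/4 + 13/4 + 29/4 = 107/4.

26.75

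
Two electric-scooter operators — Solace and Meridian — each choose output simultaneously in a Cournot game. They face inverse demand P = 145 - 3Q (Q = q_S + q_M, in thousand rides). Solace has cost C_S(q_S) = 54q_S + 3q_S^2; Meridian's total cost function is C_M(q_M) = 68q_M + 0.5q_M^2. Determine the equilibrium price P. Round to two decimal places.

Solace's profit: π_S = (145 - 3Q)q_S - (54q_S + 3q_S²). Setting ∂π_S/∂q_S = 0: 91 - 12q_S - 3(q_M) = 0.
Meridian's profit: π_M = (145 - 3Q)q_M - (68q_M + (1/2)q_M²). Setting ∂π_M/∂q_M = 0: 77 - 7q_M - 3(q_S) = 0.
Best responses: q_S = (91 - 3q_M)/12, q_M = (77 - 3q_S)/7.
Solving the pair: q_S = 406/75, q_M = 217/25.
Total output Q = 1057/75, so price P = 145 - 3·(1057/75) = 102.7200.

102.72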